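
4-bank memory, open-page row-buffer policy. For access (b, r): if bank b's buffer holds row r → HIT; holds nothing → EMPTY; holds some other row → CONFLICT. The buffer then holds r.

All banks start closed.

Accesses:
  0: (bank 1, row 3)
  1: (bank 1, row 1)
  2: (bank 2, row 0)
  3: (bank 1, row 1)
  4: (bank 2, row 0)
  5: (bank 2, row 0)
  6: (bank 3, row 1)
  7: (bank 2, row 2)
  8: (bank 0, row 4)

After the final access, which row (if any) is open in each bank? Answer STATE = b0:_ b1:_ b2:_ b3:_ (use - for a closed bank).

STATE = b0:4 b1:1 b2:2 b3:1

step 0: bank1 None->3 [EMPTY]
step 1: bank1 3->1 [CONFLICT]
step 2: bank2 None->0 [EMPTY]
step 3: bank1 1->1 [HIT]
step 4: bank2 0->0 [HIT]
step 5: bank2 0->0 [HIT]
step 6: bank3 None->1 [EMPTY]
step 7: bank2 0->2 [CONFLICT]
step 8: bank0 None->4 [EMPTY]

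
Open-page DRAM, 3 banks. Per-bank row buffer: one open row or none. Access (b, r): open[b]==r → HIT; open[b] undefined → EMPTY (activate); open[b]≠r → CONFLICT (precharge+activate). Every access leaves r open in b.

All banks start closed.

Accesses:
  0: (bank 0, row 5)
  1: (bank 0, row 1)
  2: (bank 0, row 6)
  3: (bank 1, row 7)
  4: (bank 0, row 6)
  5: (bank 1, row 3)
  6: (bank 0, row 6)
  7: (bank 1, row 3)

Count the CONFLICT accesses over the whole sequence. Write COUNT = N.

0: bank 0 row 5 — prev None → EMPTY
1: bank 0 row 1 — prev 5 → CONFLICT
2: bank 0 row 6 — prev 1 → CONFLICT
3: bank 1 row 7 — prev None → EMPTY
4: bank 0 row 6 — prev 6 → HIT
5: bank 1 row 3 — prev 7 → CONFLICT
6: bank 0 row 6 — prev 6 → HIT
7: bank 1 row 3 — prev 3 → HIT

COUNT = 3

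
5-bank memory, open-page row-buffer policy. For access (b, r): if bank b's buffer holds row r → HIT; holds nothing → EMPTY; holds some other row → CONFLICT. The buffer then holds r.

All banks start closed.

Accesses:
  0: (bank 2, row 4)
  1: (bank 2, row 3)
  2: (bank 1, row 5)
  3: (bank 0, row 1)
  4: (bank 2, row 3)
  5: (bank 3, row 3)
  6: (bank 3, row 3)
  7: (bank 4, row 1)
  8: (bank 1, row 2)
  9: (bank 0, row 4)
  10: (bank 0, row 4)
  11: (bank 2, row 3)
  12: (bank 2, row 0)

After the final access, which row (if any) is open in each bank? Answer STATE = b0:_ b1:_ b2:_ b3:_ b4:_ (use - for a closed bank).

step 0: bank2 None->4 [EMPTY]
step 1: bank2 4->3 [CONFLICT]
step 2: bank1 None->5 [EMPTY]
step 3: bank0 None->1 [EMPTY]
step 4: bank2 3->3 [HIT]
step 5: bank3 None->3 [EMPTY]
step 6: bank3 3->3 [HIT]
step 7: bank4 None->1 [EMPTY]
step 8: bank1 5->2 [CONFLICT]
step 9: bank0 1->4 [CONFLICT]
step 10: bank0 4->4 [HIT]
step 11: bank2 3->3 [HIT]
step 12: bank2 3->0 [CONFLICT]

STATE = b0:4 b1:2 b2:0 b3:3 b4:1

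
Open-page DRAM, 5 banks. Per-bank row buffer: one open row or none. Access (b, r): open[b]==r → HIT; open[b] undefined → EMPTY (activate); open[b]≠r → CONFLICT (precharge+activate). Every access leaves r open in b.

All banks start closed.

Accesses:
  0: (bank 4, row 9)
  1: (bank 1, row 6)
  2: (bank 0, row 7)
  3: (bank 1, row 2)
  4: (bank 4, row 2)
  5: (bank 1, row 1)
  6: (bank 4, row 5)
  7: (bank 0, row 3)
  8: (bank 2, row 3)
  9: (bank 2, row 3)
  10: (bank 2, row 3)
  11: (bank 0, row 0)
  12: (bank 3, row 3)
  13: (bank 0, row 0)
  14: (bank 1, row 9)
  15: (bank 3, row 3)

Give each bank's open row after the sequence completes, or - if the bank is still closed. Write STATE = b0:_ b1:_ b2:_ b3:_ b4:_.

STATE = b0:0 b1:9 b2:3 b3:3 b4:5

0: bank 4 row 9 — prev None → EMPTY
1: bank 1 row 6 — prev None → EMPTY
2: bank 0 row 7 — prev None → EMPTY
3: bank 1 row 2 — prev 6 → CONFLICT
4: bank 4 row 2 — prev 9 → CONFLICT
5: bank 1 row 1 — prev 2 → CONFLICT
6: bank 4 row 5 — prev 2 → CONFLICT
7: bank 0 row 3 — prev 7 → CONFLICT
8: bank 2 row 3 — prev None → EMPTY
9: bank 2 row 3 — prev 3 → HIT
10: bank 2 row 3 — prev 3 → HIT
11: bank 0 row 0 — prev 3 → CONFLICT
12: bank 3 row 3 — prev None → EMPTY
13: bank 0 row 0 — prev 0 → HIT
14: bank 1 row 9 — prev 1 → CONFLICT
15: bank 3 row 3 — prev 3 → HIT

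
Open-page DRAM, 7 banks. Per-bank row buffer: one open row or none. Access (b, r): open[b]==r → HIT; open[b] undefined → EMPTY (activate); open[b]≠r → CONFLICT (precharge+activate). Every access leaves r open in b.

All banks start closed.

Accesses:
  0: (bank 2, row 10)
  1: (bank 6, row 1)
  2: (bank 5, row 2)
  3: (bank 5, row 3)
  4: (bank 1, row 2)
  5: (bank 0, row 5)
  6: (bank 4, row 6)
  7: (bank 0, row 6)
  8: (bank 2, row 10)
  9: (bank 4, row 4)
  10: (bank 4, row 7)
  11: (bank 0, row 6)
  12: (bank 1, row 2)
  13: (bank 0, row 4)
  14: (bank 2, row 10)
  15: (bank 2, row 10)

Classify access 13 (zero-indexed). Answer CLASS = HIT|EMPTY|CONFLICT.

step 0: bank2 None->10 [EMPTY]
step 1: bank6 None->1 [EMPTY]
step 2: bank5 None->2 [EMPTY]
step 3: bank5 2->3 [CONFLICT]
step 4: bank1 None->2 [EMPTY]
step 5: bank0 None->5 [EMPTY]
step 6: bank4 None->6 [EMPTY]
step 7: bank0 5->6 [CONFLICT]
step 8: bank2 10->10 [HIT]
step 9: bank4 6->4 [CONFLICT]
step 10: bank4 4->7 [CONFLICT]
step 11: bank0 6->6 [HIT]
step 12: bank1 2->2 [HIT]
step 13: bank0 6->4 [CONFLICT]
step 14: bank2 10->10 [HIT]
step 15: bank2 10->10 [HIT]

CLASS = CONFLICT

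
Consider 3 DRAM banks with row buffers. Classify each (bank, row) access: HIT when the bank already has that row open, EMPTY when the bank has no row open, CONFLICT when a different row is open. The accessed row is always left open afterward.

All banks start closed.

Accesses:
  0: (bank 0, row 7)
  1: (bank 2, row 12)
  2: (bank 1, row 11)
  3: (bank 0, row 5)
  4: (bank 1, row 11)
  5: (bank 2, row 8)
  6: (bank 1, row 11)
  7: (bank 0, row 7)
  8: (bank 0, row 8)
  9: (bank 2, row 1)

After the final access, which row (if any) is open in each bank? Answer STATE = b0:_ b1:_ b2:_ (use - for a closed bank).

STATE = b0:8 b1:11 b2:1

  [0] b0 r7: no row ⇒ E
  [1] b2 r12: no row ⇒ E
  [2] b1 r11: no row ⇒ E
  [3] b0 r5: had r7 ⇒ C
  [4] b1 r11: had r11 ⇒ H
  [5] b2 r8: had r12 ⇒ C
  [6] b1 r11: had r11 ⇒ H
  [7] b0 r7: had r5 ⇒ C
  [8] b0 r8: had r7 ⇒ C
  [9] b2 r1: had r8 ⇒ C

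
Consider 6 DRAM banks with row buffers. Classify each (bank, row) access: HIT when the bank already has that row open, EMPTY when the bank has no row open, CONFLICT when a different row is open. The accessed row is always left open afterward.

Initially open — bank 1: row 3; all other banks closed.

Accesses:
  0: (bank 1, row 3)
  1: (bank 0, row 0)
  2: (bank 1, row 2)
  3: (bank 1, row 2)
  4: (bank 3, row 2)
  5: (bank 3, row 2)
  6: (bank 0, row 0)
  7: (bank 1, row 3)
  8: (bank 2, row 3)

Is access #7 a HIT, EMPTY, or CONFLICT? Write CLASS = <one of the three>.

  [0] b1 r3: had r3 ⇒ H
  [1] b0 r0: no row ⇒ E
  [2] b1 r2: had r3 ⇒ C
  [3] b1 r2: had r2 ⇒ H
  [4] b3 r2: no row ⇒ E
  [5] b3 r2: had r2 ⇒ H
  [6] b0 r0: had r0 ⇒ H
  [7] b1 r3: had r2 ⇒ C
  [8] b2 r3: no row ⇒ E

CLASS = CONFLICT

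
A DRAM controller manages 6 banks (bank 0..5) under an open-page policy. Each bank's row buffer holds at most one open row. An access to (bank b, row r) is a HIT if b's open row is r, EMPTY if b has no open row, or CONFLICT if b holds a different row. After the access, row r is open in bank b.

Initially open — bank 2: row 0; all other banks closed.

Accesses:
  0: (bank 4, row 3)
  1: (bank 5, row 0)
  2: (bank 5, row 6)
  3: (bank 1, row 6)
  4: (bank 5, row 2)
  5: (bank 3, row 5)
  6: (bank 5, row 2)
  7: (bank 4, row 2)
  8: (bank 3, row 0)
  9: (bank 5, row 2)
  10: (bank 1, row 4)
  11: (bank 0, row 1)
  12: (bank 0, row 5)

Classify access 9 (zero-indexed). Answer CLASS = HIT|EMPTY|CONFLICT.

0: bank 4 row 3 — prev None → EMPTY
1: bank 5 row 0 — prev None → EMPTY
2: bank 5 row 6 — prev 0 → CONFLICT
3: bank 1 row 6 — prev None → EMPTY
4: bank 5 row 2 — prev 6 → CONFLICT
5: bank 3 row 5 — prev None → EMPTY
6: bank 5 row 2 — prev 2 → HIT
7: bank 4 row 2 — prev 3 → CONFLICT
8: bank 3 row 0 — prev 5 → CONFLICT
9: bank 5 row 2 — prev 2 → HIT
10: bank 1 row 4 — prev 6 → CONFLICT
11: bank 0 row 1 — prev None → EMPTY
12: bank 0 row 5 — prev 1 → CONFLICT

CLASS = HIT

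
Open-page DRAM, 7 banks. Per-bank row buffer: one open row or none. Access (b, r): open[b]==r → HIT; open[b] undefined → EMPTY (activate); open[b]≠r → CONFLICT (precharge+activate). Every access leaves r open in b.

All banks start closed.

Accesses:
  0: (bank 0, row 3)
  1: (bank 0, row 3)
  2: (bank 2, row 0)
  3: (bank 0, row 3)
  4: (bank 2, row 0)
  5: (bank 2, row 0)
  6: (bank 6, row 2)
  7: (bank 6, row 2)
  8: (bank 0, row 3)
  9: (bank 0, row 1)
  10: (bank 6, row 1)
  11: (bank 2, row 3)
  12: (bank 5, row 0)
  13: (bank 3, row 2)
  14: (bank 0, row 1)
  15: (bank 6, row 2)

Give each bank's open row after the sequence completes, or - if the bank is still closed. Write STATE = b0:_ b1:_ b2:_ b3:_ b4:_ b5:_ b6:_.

step 0: bank0 None->3 [EMPTY]
step 1: bank0 3->3 [HIT]
step 2: bank2 None->0 [EMPTY]
step 3: bank0 3->3 [HIT]
step 4: bank2 0->0 [HIT]
step 5: bank2 0->0 [HIT]
step 6: bank6 None->2 [EMPTY]
step 7: bank6 2->2 [HIT]
step 8: bank0 3->3 [HIT]
step 9: bank0 3->1 [CONFLICT]
step 10: bank6 2->1 [CONFLICT]
step 11: bank2 0->3 [CONFLICT]
step 12: bank5 None->0 [EMPTY]
step 13: bank3 None->2 [EMPTY]
step 14: bank0 1->1 [HIT]
step 15: bank6 1->2 [CONFLICT]

STATE = b0:1 b1:- b2:3 b3:2 b4:- b5:0 b6:2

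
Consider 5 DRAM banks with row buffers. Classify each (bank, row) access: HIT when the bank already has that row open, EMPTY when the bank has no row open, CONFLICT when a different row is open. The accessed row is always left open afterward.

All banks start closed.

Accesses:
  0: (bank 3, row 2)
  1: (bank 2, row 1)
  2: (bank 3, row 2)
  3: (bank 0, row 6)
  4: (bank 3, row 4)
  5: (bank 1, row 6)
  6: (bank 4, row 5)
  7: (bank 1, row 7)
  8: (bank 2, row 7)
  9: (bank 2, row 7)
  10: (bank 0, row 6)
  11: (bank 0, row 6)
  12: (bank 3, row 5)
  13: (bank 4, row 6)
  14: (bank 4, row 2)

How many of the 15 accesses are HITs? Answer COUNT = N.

0: bank 3 row 2 — prev None → EMPTY
1: bank 2 row 1 — prev None → EMPTY
2: bank 3 row 2 — prev 2 → HIT
3: bank 0 row 6 — prev None → EMPTY
4: bank 3 row 4 — prev 2 → CONFLICT
5: bank 1 row 6 — prev None → EMPTY
6: bank 4 row 5 — prev None → EMPTY
7: bank 1 row 7 — prev 6 → CONFLICT
8: bank 2 row 7 — prev 1 → CONFLICT
9: bank 2 row 7 — prev 7 → HIT
10: bank 0 row 6 — prev 6 → HIT
11: bank 0 row 6 — prev 6 → HIT
12: bank 3 row 5 — prev 4 → CONFLICT
13: bank 4 row 6 — prev 5 → CONFLICT
14: bank 4 row 2 — prev 6 → CONFLICT

COUNT = 4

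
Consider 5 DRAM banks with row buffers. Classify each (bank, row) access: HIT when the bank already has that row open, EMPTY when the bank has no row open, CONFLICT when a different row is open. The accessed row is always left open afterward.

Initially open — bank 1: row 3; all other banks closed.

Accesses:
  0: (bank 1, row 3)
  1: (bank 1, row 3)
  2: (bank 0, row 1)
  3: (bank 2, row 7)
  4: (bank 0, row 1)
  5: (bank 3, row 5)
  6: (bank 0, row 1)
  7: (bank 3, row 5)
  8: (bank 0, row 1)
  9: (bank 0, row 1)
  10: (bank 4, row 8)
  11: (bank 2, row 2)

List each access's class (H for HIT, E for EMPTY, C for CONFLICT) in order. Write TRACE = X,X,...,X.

TRACE = H,H,E,E,H,E,H,H,H,H,E,C

0: bank 1 row 3 — prev 3 → HIT
1: bank 1 row 3 — prev 3 → HIT
2: bank 0 row 1 — prev None → EMPTY
3: bank 2 row 7 — prev None → EMPTY
4: bank 0 row 1 — prev 1 → HIT
5: bank 3 row 5 — prev None → EMPTY
6: bank 0 row 1 — prev 1 → HIT
7: bank 3 row 5 — prev 5 → HIT
8: bank 0 row 1 — prev 1 → HIT
9: bank 0 row 1 — prev 1 → HIT
10: bank 4 row 8 — prev None → EMPTY
11: bank 2 row 2 — prev 7 → CONFLICT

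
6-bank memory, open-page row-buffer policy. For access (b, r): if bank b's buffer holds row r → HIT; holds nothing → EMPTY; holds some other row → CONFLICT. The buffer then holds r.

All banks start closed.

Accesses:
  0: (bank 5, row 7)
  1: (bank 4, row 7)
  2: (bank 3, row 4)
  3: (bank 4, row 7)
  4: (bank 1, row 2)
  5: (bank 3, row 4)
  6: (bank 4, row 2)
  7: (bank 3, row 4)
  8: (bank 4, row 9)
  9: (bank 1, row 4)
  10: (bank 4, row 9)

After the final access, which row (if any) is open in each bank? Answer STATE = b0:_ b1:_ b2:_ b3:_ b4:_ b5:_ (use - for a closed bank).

STATE = b0:- b1:4 b2:- b3:4 b4:9 b5:7

0: bank 5 row 7 — prev None → EMPTY
1: bank 4 row 7 — prev None → EMPTY
2: bank 3 row 4 — prev None → EMPTY
3: bank 4 row 7 — prev 7 → HIT
4: bank 1 row 2 — prev None → EMPTY
5: bank 3 row 4 — prev 4 → HIT
6: bank 4 row 2 — prev 7 → CONFLICT
7: bank 3 row 4 — prev 4 → HIT
8: bank 4 row 9 — prev 2 → CONFLICT
9: bank 1 row 4 — prev 2 → CONFLICT
10: bank 4 row 9 — prev 9 → HIT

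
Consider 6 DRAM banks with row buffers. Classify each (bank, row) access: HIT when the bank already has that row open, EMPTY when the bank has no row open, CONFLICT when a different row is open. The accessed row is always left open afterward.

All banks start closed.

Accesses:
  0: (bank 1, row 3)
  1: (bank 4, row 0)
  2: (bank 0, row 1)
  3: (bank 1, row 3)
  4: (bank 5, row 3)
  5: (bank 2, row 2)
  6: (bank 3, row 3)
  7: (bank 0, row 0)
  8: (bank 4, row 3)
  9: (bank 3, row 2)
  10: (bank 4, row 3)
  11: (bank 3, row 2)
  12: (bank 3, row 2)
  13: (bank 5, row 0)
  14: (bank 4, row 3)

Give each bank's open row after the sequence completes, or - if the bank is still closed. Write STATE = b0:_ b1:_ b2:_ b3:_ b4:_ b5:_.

STATE = b0:0 b1:3 b2:2 b3:2 b4:3 b5:0

#0 (1,3) E
#1 (4,0) E
#2 (0,1) E
#3 (1,3) H  (was 3)
#4 (5,3) E
#5 (2,2) E
#6 (3,3) E
#7 (0,0) C  (was 1)
#8 (4,3) C  (was 0)
#9 (3,2) C  (was 3)
#10 (4,3) H  (was 3)
#11 (3,2) H  (was 2)
#12 (3,2) H  (was 2)
#13 (5,0) C  (was 3)
#14 (4,3) H  (was 3)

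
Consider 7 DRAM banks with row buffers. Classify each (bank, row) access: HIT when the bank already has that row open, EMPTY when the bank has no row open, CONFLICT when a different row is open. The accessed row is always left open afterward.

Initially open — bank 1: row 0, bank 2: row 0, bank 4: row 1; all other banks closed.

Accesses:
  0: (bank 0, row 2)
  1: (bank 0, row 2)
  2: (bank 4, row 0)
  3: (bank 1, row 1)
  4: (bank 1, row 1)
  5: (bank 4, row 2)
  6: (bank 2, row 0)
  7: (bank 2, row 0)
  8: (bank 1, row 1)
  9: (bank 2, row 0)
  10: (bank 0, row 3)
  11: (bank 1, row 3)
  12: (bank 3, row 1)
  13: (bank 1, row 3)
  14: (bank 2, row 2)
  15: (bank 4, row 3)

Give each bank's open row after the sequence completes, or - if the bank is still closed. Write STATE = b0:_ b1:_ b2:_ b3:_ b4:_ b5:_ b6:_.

  [0] b0 r2: no row ⇒ E
  [1] b0 r2: had r2 ⇒ H
  [2] b4 r0: had r1 ⇒ C
  [3] b1 r1: had r0 ⇒ C
  [4] b1 r1: had r1 ⇒ H
  [5] b4 r2: had r0 ⇒ C
  [6] b2 r0: had r0 ⇒ H
  [7] b2 r0: had r0 ⇒ H
  [8] b1 r1: had r1 ⇒ H
  [9] b2 r0: had r0 ⇒ H
  [10] b0 r3: had r2 ⇒ C
  [11] b1 r3: had r1 ⇒ C
  [12] b3 r1: no row ⇒ E
  [13] b1 r3: had r3 ⇒ H
  [14] b2 r2: had r0 ⇒ C
  [15] b4 r3: had r2 ⇒ C

STATE = b0:3 b1:3 b2:2 b3:1 b4:3 b5:- b6:-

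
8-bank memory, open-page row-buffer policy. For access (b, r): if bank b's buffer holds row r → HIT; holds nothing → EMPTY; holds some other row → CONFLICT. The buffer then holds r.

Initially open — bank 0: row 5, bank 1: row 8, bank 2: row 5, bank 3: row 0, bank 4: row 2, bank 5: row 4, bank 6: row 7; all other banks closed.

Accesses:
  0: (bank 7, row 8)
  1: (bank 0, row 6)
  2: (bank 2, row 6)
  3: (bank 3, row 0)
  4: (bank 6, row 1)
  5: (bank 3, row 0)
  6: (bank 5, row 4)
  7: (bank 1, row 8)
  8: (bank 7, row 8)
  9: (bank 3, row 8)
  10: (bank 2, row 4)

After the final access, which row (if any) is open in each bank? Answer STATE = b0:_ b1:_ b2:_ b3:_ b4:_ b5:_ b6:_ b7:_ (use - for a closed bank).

STATE = b0:6 b1:8 b2:4 b3:8 b4:2 b5:4 b6:1 b7:8

step 0: bank7 None->8 [EMPTY]
step 1: bank0 5->6 [CONFLICT]
step 2: bank2 5->6 [CONFLICT]
step 3: bank3 0->0 [HIT]
step 4: bank6 7->1 [CONFLICT]
step 5: bank3 0->0 [HIT]
step 6: bank5 4->4 [HIT]
step 7: bank1 8->8 [HIT]
step 8: bank7 8->8 [HIT]
step 9: bank3 0->8 [CONFLICT]
step 10: bank2 6->4 [CONFLICT]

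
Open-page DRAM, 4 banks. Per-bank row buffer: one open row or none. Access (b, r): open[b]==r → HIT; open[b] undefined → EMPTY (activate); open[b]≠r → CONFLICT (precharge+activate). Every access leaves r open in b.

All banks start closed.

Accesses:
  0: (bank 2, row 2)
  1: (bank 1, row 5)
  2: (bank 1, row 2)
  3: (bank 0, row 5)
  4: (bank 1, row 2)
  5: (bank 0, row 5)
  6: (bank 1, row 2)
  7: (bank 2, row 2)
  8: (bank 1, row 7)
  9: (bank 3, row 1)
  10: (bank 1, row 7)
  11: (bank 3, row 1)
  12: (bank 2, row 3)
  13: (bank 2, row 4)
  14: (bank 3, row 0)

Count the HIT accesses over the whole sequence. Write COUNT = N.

step 0: bank2 None->2 [EMPTY]
step 1: bank1 None->5 [EMPTY]
step 2: bank1 5->2 [CONFLICT]
step 3: bank0 None->5 [EMPTY]
step 4: bank1 2->2 [HIT]
step 5: bank0 5->5 [HIT]
step 6: bank1 2->2 [HIT]
step 7: bank2 2->2 [HIT]
step 8: bank1 2->7 [CONFLICT]
step 9: bank3 None->1 [EMPTY]
step 10: bank1 7->7 [HIT]
step 11: bank3 1->1 [HIT]
step 12: bank2 2->3 [CONFLICT]
step 13: bank2 3->4 [CONFLICT]
step 14: bank3 1->0 [CONFLICT]

COUNT = 6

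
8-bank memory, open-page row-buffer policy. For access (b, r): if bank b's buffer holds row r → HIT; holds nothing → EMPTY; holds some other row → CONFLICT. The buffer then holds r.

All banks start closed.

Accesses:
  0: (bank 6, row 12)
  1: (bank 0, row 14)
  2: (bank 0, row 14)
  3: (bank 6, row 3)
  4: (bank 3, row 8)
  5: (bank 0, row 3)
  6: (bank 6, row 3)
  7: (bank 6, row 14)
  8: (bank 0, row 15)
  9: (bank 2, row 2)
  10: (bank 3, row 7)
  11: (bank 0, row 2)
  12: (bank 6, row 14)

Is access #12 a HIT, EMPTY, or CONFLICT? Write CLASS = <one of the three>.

CLASS = HIT

  [0] b6 r12: no row ⇒ E
  [1] b0 r14: no row ⇒ E
  [2] b0 r14: had r14 ⇒ H
  [3] b6 r3: had r12 ⇒ C
  [4] b3 r8: no row ⇒ E
  [5] b0 r3: had r14 ⇒ C
  [6] b6 r3: had r3 ⇒ H
  [7] b6 r14: had r3 ⇒ C
  [8] b0 r15: had r3 ⇒ C
  [9] b2 r2: no row ⇒ E
  [10] b3 r7: had r8 ⇒ C
  [11] b0 r2: had r15 ⇒ C
  [12] b6 r14: had r14 ⇒ H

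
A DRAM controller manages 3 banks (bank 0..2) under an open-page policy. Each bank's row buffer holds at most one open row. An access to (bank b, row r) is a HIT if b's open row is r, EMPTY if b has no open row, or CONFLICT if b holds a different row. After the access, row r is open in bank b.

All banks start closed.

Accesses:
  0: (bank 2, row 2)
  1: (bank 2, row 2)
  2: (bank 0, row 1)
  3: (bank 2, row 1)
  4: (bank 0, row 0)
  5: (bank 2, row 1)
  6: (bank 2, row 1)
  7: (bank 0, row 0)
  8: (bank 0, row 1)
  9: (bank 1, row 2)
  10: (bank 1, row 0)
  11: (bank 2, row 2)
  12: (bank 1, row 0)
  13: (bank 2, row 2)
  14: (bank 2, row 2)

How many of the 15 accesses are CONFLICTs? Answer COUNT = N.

#0 (2,2) E
#1 (2,2) H  (was 2)
#2 (0,1) E
#3 (2,1) C  (was 2)
#4 (0,0) C  (was 1)
#5 (2,1) H  (was 1)
#6 (2,1) H  (was 1)
#7 (0,0) H  (was 0)
#8 (0,1) C  (was 0)
#9 (1,2) E
#10 (1,0) C  (was 2)
#11 (2,2) C  (was 1)
#12 (1,0) H  (was 0)
#13 (2,2) H  (was 2)
#14 (2,2) H  (was 2)

COUNT = 5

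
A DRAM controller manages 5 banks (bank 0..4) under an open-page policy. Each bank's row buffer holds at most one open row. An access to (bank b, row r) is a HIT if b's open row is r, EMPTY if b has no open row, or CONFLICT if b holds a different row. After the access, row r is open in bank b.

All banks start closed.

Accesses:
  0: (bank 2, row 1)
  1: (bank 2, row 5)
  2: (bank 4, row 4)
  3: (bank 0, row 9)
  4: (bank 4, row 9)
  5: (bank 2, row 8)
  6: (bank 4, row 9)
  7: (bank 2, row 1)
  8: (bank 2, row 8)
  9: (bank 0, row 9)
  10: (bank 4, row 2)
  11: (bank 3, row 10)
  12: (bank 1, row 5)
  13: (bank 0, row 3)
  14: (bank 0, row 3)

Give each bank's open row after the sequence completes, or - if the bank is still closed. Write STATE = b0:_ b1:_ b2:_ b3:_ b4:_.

STATE = b0:3 b1:5 b2:8 b3:10 b4:2

0: bank 2 row 1 — prev None → EMPTY
1: bank 2 row 5 — prev 1 → CONFLICT
2: bank 4 row 4 — prev None → EMPTY
3: bank 0 row 9 — prev None → EMPTY
4: bank 4 row 9 — prev 4 → CONFLICT
5: bank 2 row 8 — prev 5 → CONFLICT
6: bank 4 row 9 — prev 9 → HIT
7: bank 2 row 1 — prev 8 → CONFLICT
8: bank 2 row 8 — prev 1 → CONFLICT
9: bank 0 row 9 — prev 9 → HIT
10: bank 4 row 2 — prev 9 → CONFLICT
11: bank 3 row 10 — prev None → EMPTY
12: bank 1 row 5 — prev None → EMPTY
13: bank 0 row 3 — prev 9 → CONFLICT
14: bank 0 row 3 — prev 3 → HIT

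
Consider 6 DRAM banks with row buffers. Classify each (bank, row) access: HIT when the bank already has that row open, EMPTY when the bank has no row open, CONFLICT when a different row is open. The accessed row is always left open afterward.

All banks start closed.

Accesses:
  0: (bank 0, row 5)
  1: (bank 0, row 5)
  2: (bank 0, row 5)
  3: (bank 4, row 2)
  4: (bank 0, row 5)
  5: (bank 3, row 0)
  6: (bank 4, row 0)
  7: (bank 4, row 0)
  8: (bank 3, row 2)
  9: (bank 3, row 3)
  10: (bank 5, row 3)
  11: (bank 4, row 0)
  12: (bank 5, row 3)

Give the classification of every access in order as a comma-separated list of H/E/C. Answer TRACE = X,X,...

0: bank 0 row 5 — prev None → EMPTY
1: bank 0 row 5 — prev 5 → HIT
2: bank 0 row 5 — prev 5 → HIT
3: bank 4 row 2 — prev None → EMPTY
4: bank 0 row 5 — prev 5 → HIT
5: bank 3 row 0 — prev None → EMPTY
6: bank 4 row 0 — prev 2 → CONFLICT
7: bank 4 row 0 — prev 0 → HIT
8: bank 3 row 2 — prev 0 → CONFLICT
9: bank 3 row 3 — prev 2 → CONFLICT
10: bank 5 row 3 — prev None → EMPTY
11: bank 4 row 0 — prev 0 → HIT
12: bank 5 row 3 — prev 3 → HIT

TRACE = E,H,H,E,H,E,C,H,C,C,E,H,H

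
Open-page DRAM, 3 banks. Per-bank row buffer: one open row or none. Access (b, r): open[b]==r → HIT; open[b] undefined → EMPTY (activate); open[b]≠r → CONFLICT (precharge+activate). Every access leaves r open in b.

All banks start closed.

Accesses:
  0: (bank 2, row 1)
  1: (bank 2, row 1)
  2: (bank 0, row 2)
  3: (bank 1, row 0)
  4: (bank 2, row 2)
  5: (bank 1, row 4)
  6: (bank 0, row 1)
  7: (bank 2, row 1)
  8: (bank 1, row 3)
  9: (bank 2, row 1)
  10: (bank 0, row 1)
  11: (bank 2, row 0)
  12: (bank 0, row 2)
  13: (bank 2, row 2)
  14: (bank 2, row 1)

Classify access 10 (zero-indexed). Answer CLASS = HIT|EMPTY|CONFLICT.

CLASS = HIT

  [0] b2 r1: no row ⇒ E
  [1] b2 r1: had r1 ⇒ H
  [2] b0 r2: no row ⇒ E
  [3] b1 r0: no row ⇒ E
  [4] b2 r2: had r1 ⇒ C
  [5] b1 r4: had r0 ⇒ C
  [6] b0 r1: had r2 ⇒ C
  [7] b2 r1: had r2 ⇒ C
  [8] b1 r3: had r4 ⇒ C
  [9] b2 r1: had r1 ⇒ H
  [10] b0 r1: had r1 ⇒ H
  [11] b2 r0: had r1 ⇒ C
  [12] b0 r2: had r1 ⇒ C
  [13] b2 r2: had r0 ⇒ C
  [14] b2 r1: had r2 ⇒ C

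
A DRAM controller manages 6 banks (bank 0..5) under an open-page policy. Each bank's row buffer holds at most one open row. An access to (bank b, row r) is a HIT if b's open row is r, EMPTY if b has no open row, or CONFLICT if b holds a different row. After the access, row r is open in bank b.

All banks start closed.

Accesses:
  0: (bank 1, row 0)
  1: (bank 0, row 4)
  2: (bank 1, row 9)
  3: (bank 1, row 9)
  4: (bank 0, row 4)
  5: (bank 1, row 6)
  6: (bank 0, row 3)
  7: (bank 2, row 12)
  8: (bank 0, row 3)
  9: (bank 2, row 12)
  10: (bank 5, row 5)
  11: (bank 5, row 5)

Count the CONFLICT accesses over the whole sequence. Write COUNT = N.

  [0] b1 r0: no row ⇒ E
  [1] b0 r4: no row ⇒ E
  [2] b1 r9: had r0 ⇒ C
  [3] b1 r9: had r9 ⇒ H
  [4] b0 r4: had r4 ⇒ H
  [5] b1 r6: had r9 ⇒ C
  [6] b0 r3: had r4 ⇒ C
  [7] b2 r12: no row ⇒ E
  [8] b0 r3: had r3 ⇒ H
  [9] b2 r12: had r12 ⇒ H
  [10] b5 r5: no row ⇒ E
  [11] b5 r5: had r5 ⇒ H

COUNT = 3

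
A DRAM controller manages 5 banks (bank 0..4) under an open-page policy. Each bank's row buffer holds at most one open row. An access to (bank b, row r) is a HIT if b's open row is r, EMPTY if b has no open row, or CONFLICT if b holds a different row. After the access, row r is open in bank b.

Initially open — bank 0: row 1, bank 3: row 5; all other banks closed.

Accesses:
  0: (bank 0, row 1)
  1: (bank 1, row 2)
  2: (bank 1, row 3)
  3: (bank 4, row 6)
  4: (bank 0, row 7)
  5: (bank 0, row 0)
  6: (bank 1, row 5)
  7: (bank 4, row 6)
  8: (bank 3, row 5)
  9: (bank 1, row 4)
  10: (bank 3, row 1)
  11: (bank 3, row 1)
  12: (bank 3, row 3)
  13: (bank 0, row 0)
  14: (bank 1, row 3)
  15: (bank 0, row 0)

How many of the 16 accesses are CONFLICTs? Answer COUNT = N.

COUNT = 8

0: bank 0 row 1 — prev 1 → HIT
1: bank 1 row 2 — prev None → EMPTY
2: bank 1 row 3 — prev 2 → CONFLICT
3: bank 4 row 6 — prev None → EMPTY
4: bank 0 row 7 — prev 1 → CONFLICT
5: bank 0 row 0 — prev 7 → CONFLICT
6: bank 1 row 5 — prev 3 → CONFLICT
7: bank 4 row 6 — prev 6 → HIT
8: bank 3 row 5 — prev 5 → HIT
9: bank 1 row 4 — prev 5 → CONFLICT
10: bank 3 row 1 — prev 5 → CONFLICT
11: bank 3 row 1 — prev 1 → HIT
12: bank 3 row 3 — prev 1 → CONFLICT
13: bank 0 row 0 — prev 0 → HIT
14: bank 1 row 3 — prev 4 → CONFLICT
15: bank 0 row 0 — prev 0 → HIT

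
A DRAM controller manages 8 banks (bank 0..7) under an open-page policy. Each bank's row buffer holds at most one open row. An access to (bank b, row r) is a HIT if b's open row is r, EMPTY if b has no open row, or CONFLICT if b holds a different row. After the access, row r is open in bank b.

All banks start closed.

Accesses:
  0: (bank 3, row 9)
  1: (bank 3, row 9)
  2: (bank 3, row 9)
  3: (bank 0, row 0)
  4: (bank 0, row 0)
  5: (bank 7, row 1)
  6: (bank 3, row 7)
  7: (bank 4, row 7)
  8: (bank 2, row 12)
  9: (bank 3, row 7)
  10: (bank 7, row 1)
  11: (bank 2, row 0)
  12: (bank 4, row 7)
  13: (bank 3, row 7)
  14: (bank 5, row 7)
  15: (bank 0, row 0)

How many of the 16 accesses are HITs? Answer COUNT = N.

COUNT = 8

#0 (3,9) E
#1 (3,9) H  (was 9)
#2 (3,9) H  (was 9)
#3 (0,0) E
#4 (0,0) H  (was 0)
#5 (7,1) E
#6 (3,7) C  (was 9)
#7 (4,7) E
#8 (2,12) E
#9 (3,7) H  (was 7)
#10 (7,1) H  (was 1)
#11 (2,0) C  (was 12)
#12 (4,7) H  (was 7)
#13 (3,7) H  (was 7)
#14 (5,7) E
#15 (0,0) H  (was 0)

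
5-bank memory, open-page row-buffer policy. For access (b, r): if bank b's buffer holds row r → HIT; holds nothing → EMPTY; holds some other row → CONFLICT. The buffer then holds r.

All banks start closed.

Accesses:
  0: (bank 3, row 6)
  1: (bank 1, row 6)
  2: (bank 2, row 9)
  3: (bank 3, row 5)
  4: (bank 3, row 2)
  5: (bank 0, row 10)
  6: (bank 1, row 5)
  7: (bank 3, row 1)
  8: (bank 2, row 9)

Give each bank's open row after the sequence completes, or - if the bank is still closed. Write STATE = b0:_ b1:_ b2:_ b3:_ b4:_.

0: bank 3 row 6 — prev None → EMPTY
1: bank 1 row 6 — prev None → EMPTY
2: bank 2 row 9 — prev None → EMPTY
3: bank 3 row 5 — prev 6 → CONFLICT
4: bank 3 row 2 — prev 5 → CONFLICT
5: bank 0 row 10 — prev None → EMPTY
6: bank 1 row 5 — prev 6 → CONFLICT
7: bank 3 row 1 — prev 2 → CONFLICT
8: bank 2 row 9 — prev 9 → HIT

STATE = b0:10 b1:5 b2:9 b3:1 b4:-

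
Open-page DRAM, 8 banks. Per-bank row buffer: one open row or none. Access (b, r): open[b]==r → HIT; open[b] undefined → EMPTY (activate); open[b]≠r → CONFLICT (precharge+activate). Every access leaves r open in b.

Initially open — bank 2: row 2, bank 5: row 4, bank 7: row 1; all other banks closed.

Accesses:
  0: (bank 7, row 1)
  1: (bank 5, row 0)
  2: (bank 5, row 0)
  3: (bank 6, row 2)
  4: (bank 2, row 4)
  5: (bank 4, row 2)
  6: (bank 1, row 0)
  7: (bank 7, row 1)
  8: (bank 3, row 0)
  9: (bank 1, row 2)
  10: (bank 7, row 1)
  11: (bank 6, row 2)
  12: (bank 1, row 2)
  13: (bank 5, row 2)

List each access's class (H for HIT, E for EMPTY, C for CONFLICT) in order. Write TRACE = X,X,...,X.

  [0] b7 r1: had r1 ⇒ H
  [1] b5 r0: had r4 ⇒ C
  [2] b5 r0: had r0 ⇒ H
  [3] b6 r2: no row ⇒ E
  [4] b2 r4: had r2 ⇒ C
  [5] b4 r2: no row ⇒ E
  [6] b1 r0: no row ⇒ E
  [7] b7 r1: had r1 ⇒ H
  [8] b3 r0: no row ⇒ E
  [9] b1 r2: had r0 ⇒ C
  [10] b7 r1: had r1 ⇒ H
  [11] b6 r2: had r2 ⇒ H
  [12] b1 r2: had r2 ⇒ H
  [13] b5 r2: had r0 ⇒ C

TRACE = H,C,H,E,C,E,E,H,E,C,H,H,H,C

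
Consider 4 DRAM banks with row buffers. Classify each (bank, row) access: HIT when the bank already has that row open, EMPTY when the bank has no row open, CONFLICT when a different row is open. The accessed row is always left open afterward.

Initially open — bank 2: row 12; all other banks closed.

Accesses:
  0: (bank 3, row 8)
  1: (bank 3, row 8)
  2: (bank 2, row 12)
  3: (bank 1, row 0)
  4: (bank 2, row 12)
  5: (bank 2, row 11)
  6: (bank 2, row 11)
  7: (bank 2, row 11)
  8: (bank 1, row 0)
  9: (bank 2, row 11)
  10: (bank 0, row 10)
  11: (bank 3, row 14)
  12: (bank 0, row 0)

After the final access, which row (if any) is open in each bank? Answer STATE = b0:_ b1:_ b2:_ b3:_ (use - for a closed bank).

step 0: bank3 None->8 [EMPTY]
step 1: bank3 8->8 [HIT]
step 2: bank2 12->12 [HIT]
step 3: bank1 None->0 [EMPTY]
step 4: bank2 12->12 [HIT]
step 5: bank2 12->11 [CONFLICT]
step 6: bank2 11->11 [HIT]
step 7: bank2 11->11 [HIT]
step 8: bank1 0->0 [HIT]
step 9: bank2 11->11 [HIT]
step 10: bank0 None->10 [EMPTY]
step 11: bank3 8->14 [CONFLICT]
step 12: bank0 10->0 [CONFLICT]

STATE = b0:0 b1:0 b2:11 b3:14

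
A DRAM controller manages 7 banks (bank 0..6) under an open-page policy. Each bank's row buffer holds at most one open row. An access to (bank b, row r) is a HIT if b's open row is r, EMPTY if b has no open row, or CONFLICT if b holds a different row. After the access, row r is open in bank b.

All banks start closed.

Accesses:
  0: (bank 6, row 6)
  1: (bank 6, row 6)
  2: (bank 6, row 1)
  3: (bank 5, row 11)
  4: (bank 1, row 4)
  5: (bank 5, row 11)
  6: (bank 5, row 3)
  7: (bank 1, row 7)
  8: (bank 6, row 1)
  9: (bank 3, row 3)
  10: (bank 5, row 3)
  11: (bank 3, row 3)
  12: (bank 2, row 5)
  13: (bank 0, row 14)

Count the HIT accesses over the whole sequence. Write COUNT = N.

0: bank 6 row 6 — prev None → EMPTY
1: bank 6 row 6 — prev 6 → HIT
2: bank 6 row 1 — prev 6 → CONFLICT
3: bank 5 row 11 — prev None → EMPTY
4: bank 1 row 4 — prev None → EMPTY
5: bank 5 row 11 — prev 11 → HIT
6: bank 5 row 3 — prev 11 → CONFLICT
7: bank 1 row 7 — prev 4 → CONFLICT
8: bank 6 row 1 — prev 1 → HIT
9: bank 3 row 3 — prev None → EMPTY
10: bank 5 row 3 — prev 3 → HIT
11: bank 3 row 3 — prev 3 → HIT
12: bank 2 row 5 — prev None → EMPTY
13: bank 0 row 14 — prev None → EMPTY

COUNT = 5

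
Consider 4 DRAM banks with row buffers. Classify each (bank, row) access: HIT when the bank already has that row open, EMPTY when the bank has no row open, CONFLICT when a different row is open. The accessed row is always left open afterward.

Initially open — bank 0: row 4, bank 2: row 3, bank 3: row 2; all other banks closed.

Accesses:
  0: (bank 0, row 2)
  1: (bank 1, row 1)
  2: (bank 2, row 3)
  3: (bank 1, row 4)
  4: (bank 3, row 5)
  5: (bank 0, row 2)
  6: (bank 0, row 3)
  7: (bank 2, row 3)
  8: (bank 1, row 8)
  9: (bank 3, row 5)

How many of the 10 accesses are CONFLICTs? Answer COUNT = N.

COUNT = 5

  [0] b0 r2: had r4 ⇒ C
  [1] b1 r1: no row ⇒ E
  [2] b2 r3: had r3 ⇒ H
  [3] b1 r4: had r1 ⇒ C
  [4] b3 r5: had r2 ⇒ C
  [5] b0 r2: had r2 ⇒ H
  [6] b0 r3: had r2 ⇒ C
  [7] b2 r3: had r3 ⇒ H
  [8] b1 r8: had r4 ⇒ C
  [9] b3 r5: had r5 ⇒ H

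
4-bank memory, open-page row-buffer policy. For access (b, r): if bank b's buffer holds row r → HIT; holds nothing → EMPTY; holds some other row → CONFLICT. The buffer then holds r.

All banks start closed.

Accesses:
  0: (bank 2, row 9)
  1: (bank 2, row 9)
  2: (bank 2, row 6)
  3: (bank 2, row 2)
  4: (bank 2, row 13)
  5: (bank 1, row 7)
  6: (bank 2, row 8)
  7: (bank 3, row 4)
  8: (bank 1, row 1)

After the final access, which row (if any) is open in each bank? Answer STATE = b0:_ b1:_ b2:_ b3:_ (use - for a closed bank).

STATE = b0:- b1:1 b2:8 b3:4

  [0] b2 r9: no row ⇒ E
  [1] b2 r9: had r9 ⇒ H
  [2] b2 r6: had r9 ⇒ C
  [3] b2 r2: had r6 ⇒ C
  [4] b2 r13: had r2 ⇒ C
  [5] b1 r7: no row ⇒ E
  [6] b2 r8: had r13 ⇒ C
  [7] b3 r4: no row ⇒ E
  [8] b1 r1: had r7 ⇒ C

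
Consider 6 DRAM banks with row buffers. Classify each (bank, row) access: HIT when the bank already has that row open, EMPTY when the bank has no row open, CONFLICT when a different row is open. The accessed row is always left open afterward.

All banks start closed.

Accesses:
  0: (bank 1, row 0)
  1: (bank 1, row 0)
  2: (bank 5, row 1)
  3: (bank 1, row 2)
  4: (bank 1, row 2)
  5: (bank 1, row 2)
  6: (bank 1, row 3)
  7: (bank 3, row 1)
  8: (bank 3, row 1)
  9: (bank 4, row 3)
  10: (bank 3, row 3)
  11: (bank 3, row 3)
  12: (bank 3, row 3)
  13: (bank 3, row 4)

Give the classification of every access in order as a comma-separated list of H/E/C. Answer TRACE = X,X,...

TRACE = E,H,E,C,H,H,C,E,H,E,C,H,H,C

0: bank 1 row 0 — prev None → EMPTY
1: bank 1 row 0 — prev 0 → HIT
2: bank 5 row 1 — prev None → EMPTY
3: bank 1 row 2 — prev 0 → CONFLICT
4: bank 1 row 2 — prev 2 → HIT
5: bank 1 row 2 — prev 2 → HIT
6: bank 1 row 3 — prev 2 → CONFLICT
7: bank 3 row 1 — prev None → EMPTY
8: bank 3 row 1 — prev 1 → HIT
9: bank 4 row 3 — prev None → EMPTY
10: bank 3 row 3 — prev 1 → CONFLICT
11: bank 3 row 3 — prev 3 → HIT
12: bank 3 row 3 — prev 3 → HIT
13: bank 3 row 4 — prev 3 → CONFLICT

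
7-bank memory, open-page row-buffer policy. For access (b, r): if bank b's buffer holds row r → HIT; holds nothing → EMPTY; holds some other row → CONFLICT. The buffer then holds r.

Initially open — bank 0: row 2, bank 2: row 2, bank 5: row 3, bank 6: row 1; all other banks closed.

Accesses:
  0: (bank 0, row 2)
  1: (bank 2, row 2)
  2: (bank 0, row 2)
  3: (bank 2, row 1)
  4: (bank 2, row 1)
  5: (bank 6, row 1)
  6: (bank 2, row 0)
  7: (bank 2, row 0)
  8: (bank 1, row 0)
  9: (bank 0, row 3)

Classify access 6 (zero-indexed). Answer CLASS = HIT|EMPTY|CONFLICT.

CLASS = CONFLICT

step 0: bank0 2->2 [HIT]
step 1: bank2 2->2 [HIT]
step 2: bank0 2->2 [HIT]
step 3: bank2 2->1 [CONFLICT]
step 4: bank2 1->1 [HIT]
step 5: bank6 1->1 [HIT]
step 6: bank2 1->0 [CONFLICT]
step 7: bank2 0->0 [HIT]
step 8: bank1 None->0 [EMPTY]
step 9: bank0 2->3 [CONFLICT]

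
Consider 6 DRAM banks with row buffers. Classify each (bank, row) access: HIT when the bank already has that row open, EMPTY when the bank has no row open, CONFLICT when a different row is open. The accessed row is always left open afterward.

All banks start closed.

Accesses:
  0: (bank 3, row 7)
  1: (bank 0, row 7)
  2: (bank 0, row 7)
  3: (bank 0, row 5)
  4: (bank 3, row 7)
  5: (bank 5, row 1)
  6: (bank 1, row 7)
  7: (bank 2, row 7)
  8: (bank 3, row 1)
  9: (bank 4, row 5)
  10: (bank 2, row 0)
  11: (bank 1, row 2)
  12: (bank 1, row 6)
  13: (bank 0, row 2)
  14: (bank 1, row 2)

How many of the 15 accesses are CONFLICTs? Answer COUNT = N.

  [0] b3 r7: no row ⇒ E
  [1] b0 r7: no row ⇒ E
  [2] b0 r7: had r7 ⇒ H
  [3] b0 r5: had r7 ⇒ C
  [4] b3 r7: had r7 ⇒ H
  [5] b5 r1: no row ⇒ E
  [6] b1 r7: no row ⇒ E
  [7] b2 r7: no row ⇒ E
  [8] b3 r1: had r7 ⇒ C
  [9] b4 r5: no row ⇒ E
  [10] b2 r0: had r7 ⇒ C
  [11] b1 r2: had r7 ⇒ C
  [12] b1 r6: had r2 ⇒ C
  [13] b0 r2: had r5 ⇒ C
  [14] b1 r2: had r6 ⇒ C

COUNT = 7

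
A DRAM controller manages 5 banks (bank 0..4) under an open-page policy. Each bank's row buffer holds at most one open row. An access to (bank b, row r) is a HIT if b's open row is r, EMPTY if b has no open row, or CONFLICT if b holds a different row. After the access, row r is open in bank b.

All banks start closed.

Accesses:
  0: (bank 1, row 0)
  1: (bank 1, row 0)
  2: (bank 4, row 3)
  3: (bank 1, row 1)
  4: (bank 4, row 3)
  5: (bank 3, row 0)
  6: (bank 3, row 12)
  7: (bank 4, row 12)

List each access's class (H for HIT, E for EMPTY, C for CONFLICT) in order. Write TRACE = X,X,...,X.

step 0: bank1 None->0 [EMPTY]
step 1: bank1 0->0 [HIT]
step 2: bank4 None->3 [EMPTY]
step 3: bank1 0->1 [CONFLICT]
step 4: bank4 3->3 [HIT]
step 5: bank3 None->0 [EMPTY]
step 6: bank3 0->12 [CONFLICT]
step 7: bank4 3->12 [CONFLICT]

TRACE = E,H,E,C,H,E,C,C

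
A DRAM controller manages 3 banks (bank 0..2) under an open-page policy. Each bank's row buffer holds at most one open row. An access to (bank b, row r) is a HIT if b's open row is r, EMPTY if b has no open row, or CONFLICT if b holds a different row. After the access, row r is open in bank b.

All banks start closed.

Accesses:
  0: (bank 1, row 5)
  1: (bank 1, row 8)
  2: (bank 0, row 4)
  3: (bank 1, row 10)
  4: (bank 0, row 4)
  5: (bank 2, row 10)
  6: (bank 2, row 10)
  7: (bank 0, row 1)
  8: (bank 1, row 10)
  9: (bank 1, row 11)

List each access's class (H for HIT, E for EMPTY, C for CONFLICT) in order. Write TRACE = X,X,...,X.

0: bank 1 row 5 — prev None → EMPTY
1: bank 1 row 8 — prev 5 → CONFLICT
2: bank 0 row 4 — prev None → EMPTY
3: bank 1 row 10 — prev 8 → CONFLICT
4: bank 0 row 4 — prev 4 → HIT
5: bank 2 row 10 — prev None → EMPTY
6: bank 2 row 10 — prev 10 → HIT
7: bank 0 row 1 — prev 4 → CONFLICT
8: bank 1 row 10 — prev 10 → HIT
9: bank 1 row 11 — prev 10 → CONFLICT

TRACE = E,C,E,C,H,E,H,C,H,C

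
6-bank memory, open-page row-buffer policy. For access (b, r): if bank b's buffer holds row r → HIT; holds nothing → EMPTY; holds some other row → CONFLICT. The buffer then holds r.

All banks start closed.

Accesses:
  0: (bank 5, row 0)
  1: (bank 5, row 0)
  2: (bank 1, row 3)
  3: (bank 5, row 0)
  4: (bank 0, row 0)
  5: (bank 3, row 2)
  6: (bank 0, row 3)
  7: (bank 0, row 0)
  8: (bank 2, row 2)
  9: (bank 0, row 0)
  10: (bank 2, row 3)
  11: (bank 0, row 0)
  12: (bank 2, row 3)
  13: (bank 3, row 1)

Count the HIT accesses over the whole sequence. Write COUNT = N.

COUNT = 5

0: bank 5 row 0 — prev None → EMPTY
1: bank 5 row 0 — prev 0 → HIT
2: bank 1 row 3 — prev None → EMPTY
3: bank 5 row 0 — prev 0 → HIT
4: bank 0 row 0 — prev None → EMPTY
5: bank 3 row 2 — prev None → EMPTY
6: bank 0 row 3 — prev 0 → CONFLICT
7: bank 0 row 0 — prev 3 → CONFLICT
8: bank 2 row 2 — prev None → EMPTY
9: bank 0 row 0 — prev 0 → HIT
10: bank 2 row 3 — prev 2 → CONFLICT
11: bank 0 row 0 — prev 0 → HIT
12: bank 2 row 3 — prev 3 → HIT
13: bank 3 row 1 — prev 2 → CONFLICT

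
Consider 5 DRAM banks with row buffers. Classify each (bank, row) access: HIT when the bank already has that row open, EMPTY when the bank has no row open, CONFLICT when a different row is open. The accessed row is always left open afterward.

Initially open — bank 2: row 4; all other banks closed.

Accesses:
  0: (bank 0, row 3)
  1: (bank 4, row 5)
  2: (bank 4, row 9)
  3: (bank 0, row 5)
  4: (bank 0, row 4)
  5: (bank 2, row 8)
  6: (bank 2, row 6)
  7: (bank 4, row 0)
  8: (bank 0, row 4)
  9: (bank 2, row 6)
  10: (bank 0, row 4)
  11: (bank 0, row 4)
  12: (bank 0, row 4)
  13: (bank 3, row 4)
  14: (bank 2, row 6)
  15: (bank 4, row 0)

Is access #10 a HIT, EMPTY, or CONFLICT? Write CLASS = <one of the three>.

  [0] b0 r3: no row ⇒ E
  [1] b4 r5: no row ⇒ E
  [2] b4 r9: had r5 ⇒ C
  [3] b0 r5: had r3 ⇒ C
  [4] b0 r4: had r5 ⇒ C
  [5] b2 r8: had r4 ⇒ C
  [6] b2 r6: had r8 ⇒ C
  [7] b4 r0: had r9 ⇒ C
  [8] b0 r4: had r4 ⇒ H
  [9] b2 r6: had r6 ⇒ H
  [10] b0 r4: had r4 ⇒ H
  [11] b0 r4: had r4 ⇒ H
  [12] b0 r4: had r4 ⇒ H
  [13] b3 r4: no row ⇒ E
  [14] b2 r6: had r6 ⇒ H
  [15] b4 r0: had r0 ⇒ H

CLASS = HIT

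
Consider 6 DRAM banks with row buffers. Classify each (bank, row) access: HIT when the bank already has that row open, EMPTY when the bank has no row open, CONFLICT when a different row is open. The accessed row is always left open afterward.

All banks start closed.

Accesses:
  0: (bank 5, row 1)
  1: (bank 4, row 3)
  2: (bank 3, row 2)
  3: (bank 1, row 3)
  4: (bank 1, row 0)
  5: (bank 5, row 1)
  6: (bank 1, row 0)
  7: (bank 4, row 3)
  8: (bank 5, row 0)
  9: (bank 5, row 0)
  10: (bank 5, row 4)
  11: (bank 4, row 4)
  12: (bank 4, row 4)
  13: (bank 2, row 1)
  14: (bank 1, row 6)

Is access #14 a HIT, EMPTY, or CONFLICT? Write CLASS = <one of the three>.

  [0] b5 r1: no row ⇒ E
  [1] b4 r3: no row ⇒ E
  [2] b3 r2: no row ⇒ E
  [3] b1 r3: no row ⇒ E
  [4] b1 r0: had r3 ⇒ C
  [5] b5 r1: had r1 ⇒ H
  [6] b1 r0: had r0 ⇒ H
  [7] b4 r3: had r3 ⇒ H
  [8] b5 r0: had r1 ⇒ C
  [9] b5 r0: had r0 ⇒ H
  [10] b5 r4: had r0 ⇒ C
  [11] b4 r4: had r3 ⇒ C
  [12] b4 r4: had r4 ⇒ H
  [13] b2 r1: no row ⇒ E
  [14] b1 r6: had r0 ⇒ C

CLASS = CONFLICT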